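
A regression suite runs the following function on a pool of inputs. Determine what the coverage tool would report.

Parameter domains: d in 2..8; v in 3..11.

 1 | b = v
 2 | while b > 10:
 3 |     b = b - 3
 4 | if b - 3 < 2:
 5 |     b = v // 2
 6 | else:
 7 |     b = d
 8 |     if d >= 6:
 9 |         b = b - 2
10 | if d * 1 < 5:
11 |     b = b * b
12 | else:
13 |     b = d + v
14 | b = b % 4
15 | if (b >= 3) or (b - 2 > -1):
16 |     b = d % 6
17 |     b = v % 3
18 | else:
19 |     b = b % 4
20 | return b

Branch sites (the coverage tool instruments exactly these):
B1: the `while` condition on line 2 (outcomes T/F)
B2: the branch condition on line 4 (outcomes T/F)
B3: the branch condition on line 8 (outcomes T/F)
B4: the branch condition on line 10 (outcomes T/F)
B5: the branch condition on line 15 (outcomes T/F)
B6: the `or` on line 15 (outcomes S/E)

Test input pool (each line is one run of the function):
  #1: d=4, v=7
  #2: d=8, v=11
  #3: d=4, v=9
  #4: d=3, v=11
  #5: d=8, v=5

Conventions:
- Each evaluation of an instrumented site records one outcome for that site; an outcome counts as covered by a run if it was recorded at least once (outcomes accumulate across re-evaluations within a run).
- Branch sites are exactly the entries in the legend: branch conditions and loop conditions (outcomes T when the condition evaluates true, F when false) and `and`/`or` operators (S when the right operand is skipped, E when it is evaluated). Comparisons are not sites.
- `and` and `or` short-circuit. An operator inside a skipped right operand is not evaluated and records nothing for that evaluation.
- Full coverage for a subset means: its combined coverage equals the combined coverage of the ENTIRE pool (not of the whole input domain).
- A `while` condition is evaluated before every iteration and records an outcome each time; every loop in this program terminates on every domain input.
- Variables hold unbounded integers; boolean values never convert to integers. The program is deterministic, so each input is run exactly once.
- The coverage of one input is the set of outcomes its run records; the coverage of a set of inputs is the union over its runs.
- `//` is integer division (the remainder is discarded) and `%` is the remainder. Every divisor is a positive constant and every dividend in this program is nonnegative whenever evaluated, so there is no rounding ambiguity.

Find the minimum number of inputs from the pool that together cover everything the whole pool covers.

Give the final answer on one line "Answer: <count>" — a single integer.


input #1, d=4, v=7: outcomes B1=F, B2=F, B3=F, B4=T, B5=F, B6=E
input #2, d=8, v=11: outcomes B1=T, B1=F, B2=F, B3=T, B4=F, B5=T, B6=S
input #3, d=4, v=9: outcomes B1=F, B2=F, B3=F, B4=T, B5=F, B6=E
input #4, d=3, v=11: outcomes B1=T, B1=F, B2=F, B3=F, B4=T, B5=F, B6=E
input #5, d=8, v=5: outcomes B1=F, B2=F, B3=T, B4=F, B5=F, B6=E
pool-wide coverage (11 outcomes): B1=T, B1=F, B2=F, B3=T, B3=F, B4=T, B4=F, B5=T, B5=F, B6=S, B6=E
checked all size-1 subsets: none covers 11 outcomes (max 7/11)
the canonical winner is {1, 2}: size 2, full 11-outcome coverage, earliest index list among size-2 covers
Answer: 2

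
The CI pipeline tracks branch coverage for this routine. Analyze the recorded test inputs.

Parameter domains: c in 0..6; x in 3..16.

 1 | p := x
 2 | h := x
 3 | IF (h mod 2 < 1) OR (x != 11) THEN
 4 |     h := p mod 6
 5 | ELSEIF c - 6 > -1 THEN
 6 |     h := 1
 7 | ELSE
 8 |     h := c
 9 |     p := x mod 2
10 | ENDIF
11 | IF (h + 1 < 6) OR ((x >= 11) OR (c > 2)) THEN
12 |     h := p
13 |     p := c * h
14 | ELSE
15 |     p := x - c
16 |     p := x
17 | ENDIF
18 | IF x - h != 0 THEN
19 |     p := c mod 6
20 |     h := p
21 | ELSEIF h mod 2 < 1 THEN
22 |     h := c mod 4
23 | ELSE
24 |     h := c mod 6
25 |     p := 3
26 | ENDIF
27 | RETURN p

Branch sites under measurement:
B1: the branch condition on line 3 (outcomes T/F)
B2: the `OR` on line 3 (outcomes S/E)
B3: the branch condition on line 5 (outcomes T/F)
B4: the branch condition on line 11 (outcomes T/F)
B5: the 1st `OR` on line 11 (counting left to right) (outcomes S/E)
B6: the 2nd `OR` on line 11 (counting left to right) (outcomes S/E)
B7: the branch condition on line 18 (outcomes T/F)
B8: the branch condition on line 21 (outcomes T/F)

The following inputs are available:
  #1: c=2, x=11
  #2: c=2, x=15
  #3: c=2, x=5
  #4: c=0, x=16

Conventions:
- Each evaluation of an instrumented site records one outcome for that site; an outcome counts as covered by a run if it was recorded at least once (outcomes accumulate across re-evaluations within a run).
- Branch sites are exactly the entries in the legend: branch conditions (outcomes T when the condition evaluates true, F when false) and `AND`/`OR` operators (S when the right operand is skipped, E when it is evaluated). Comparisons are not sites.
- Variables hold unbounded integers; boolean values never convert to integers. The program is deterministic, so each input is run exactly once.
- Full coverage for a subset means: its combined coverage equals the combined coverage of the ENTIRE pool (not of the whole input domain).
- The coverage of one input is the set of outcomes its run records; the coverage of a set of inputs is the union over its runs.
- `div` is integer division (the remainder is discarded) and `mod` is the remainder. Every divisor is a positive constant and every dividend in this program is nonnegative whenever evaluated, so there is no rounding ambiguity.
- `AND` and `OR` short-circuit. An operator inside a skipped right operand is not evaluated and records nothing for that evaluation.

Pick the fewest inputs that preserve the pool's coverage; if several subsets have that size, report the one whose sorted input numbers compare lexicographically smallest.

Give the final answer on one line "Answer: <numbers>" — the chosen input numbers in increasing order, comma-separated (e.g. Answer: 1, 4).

input #1 (c=2, x=11): events B2->E, B1->F, B3->F, B5->S, B4->T, B7->T; covers B1=F, B2=E, B3=F, B4=T, B5=S, B7=T
input #2 (c=2, x=15): events B2->E, B1->T, B5->S, B4->T, B7->F, B8->F; covers B1=T, B2=E, B4=T, B5=S, B7=F, B8=F
input #3 (c=2, x=5): events B2->E, B1->T, B5->E, B6->E, B4->F, B7->F, B8->F; covers B1=T, B2=E, B4=F, B5=E, B6=E, B7=F, B8=F
input #4 (c=0, x=16): events B2->S, B1->T, B5->S, B4->T, B7->F, B8->T; covers B1=T, B2=S, B4=T, B5=S, B7=F, B8=T
pool-wide coverage (14 outcomes): B1=T, B1=F, B2=S, B2=E, B3=F, B4=T, B4=F, B5=S, B5=E, B6=E, B7=T, B7=F, B8=T, B8=F
checked all size-1 subsets: none covers 14 outcomes (max 7/14)
checked all size-2 subsets: none covers 14 outcomes (max 12/14)
size 3: inputs {1, 3, 4} cover all 14 outcomes, and no lexicographically smaller subset of this size does

Answer: 1, 3, 4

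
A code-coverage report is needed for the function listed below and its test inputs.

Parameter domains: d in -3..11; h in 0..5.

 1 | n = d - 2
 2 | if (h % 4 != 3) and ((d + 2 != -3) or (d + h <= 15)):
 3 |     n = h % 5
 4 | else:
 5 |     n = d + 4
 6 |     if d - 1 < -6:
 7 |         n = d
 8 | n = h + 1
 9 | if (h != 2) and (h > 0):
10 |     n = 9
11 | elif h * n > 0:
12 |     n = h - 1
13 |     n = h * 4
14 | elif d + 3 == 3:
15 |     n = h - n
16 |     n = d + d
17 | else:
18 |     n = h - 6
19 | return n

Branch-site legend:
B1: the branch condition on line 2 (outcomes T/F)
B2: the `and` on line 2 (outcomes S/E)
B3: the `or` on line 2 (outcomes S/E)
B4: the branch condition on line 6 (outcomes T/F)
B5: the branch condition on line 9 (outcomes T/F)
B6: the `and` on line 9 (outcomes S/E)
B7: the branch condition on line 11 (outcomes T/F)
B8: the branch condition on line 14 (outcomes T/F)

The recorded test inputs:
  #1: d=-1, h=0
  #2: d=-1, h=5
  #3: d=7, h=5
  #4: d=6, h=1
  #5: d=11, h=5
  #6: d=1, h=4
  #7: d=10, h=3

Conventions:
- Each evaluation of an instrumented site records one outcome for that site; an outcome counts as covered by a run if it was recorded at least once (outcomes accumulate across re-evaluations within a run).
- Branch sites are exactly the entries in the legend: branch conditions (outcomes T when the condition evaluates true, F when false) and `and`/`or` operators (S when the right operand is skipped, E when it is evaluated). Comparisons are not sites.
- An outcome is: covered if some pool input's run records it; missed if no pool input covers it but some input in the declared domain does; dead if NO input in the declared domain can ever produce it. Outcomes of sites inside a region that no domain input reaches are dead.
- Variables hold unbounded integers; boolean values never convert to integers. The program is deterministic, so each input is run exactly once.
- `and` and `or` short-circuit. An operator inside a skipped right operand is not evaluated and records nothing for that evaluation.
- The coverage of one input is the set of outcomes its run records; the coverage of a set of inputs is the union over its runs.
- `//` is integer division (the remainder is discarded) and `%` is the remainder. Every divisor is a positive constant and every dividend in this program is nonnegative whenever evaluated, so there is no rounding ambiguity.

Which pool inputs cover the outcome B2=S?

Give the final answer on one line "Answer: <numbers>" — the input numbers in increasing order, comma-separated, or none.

input #1 (d=-1, h=0): misses B2=S
input #2 (d=-1, h=5): misses B2=S
input #3 (d=7, h=5): misses B2=S
input #4 (d=6, h=1): misses B2=S
input #5 (d=11, h=5): misses B2=S
input #6 (d=1, h=4): misses B2=S
input #7 (d=10, h=3): covers B2=S

Answer: 7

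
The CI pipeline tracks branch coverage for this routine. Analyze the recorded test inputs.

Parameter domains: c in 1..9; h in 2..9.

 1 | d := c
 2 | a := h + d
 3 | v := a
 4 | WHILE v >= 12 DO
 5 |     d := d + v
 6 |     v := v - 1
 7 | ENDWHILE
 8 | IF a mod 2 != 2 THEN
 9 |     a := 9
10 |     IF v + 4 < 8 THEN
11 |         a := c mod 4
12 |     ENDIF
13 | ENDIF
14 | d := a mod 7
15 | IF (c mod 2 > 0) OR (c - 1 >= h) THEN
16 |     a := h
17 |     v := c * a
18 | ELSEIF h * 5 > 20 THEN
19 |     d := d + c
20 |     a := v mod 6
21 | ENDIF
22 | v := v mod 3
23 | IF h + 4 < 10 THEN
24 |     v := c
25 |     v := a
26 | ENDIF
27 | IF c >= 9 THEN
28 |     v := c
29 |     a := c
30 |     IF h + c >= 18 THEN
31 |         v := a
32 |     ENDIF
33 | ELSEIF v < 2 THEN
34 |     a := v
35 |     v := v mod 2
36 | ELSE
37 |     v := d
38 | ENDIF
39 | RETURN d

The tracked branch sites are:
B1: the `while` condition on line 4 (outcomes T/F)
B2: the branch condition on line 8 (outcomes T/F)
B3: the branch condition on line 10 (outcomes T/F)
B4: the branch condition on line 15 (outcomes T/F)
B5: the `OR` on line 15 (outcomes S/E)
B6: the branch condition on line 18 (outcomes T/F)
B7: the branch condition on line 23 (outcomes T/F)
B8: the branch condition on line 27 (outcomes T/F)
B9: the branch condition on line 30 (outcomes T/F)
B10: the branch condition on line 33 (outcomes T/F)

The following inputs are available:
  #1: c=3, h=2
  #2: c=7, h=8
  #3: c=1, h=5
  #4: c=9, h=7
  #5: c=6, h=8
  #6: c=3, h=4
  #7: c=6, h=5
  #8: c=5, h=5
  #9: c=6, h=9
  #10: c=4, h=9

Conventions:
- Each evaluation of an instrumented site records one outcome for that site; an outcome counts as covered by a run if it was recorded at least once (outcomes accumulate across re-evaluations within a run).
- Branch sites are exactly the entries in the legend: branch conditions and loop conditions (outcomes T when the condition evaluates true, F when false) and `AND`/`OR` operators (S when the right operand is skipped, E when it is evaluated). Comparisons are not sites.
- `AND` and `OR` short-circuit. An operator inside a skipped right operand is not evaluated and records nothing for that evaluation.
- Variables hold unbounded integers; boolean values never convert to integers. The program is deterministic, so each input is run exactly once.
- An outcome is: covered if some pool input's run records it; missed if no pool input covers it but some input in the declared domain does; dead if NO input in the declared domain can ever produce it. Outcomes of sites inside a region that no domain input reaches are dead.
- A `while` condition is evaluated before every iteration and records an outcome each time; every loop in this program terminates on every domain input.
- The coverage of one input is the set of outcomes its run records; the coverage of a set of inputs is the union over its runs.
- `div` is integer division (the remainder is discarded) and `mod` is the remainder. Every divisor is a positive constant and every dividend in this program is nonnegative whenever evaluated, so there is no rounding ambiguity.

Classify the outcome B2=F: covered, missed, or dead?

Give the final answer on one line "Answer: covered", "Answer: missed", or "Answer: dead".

no pool input records B2=F
checking all 72 inputs in the declared domain: B2=F is never recorded -> dead

Answer: dead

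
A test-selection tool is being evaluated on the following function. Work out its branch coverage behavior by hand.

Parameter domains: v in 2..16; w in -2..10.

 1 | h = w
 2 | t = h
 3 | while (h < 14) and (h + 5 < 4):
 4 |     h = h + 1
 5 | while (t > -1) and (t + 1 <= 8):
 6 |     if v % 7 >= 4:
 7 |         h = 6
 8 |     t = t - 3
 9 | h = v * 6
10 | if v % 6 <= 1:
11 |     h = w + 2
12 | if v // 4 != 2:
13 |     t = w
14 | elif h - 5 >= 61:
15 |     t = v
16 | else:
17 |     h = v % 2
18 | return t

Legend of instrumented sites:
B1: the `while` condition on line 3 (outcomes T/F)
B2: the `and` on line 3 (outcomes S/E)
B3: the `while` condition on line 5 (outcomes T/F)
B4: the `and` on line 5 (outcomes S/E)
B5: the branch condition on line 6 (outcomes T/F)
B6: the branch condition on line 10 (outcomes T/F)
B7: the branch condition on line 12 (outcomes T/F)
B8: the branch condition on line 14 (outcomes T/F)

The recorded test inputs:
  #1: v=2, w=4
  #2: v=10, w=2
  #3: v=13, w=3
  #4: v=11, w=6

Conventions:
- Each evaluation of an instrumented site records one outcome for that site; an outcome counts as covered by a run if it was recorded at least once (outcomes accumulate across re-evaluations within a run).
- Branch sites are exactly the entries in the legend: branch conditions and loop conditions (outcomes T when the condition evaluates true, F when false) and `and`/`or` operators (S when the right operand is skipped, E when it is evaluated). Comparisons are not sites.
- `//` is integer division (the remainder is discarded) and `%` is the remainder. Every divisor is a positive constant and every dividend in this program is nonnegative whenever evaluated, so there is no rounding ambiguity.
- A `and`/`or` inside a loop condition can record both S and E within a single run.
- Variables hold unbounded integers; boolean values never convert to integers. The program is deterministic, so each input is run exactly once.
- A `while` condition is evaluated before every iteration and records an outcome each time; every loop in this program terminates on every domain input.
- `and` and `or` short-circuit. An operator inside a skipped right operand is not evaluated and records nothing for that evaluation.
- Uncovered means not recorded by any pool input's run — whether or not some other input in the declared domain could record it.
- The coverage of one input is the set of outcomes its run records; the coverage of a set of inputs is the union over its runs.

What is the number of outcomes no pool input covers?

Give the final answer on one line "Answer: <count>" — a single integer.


run #1 (v=2, w=4) runs B2->E, B1->F, B4->E, B3->T, B5->F, B4->E, B3->T, B5->F, B4->S, B3->F, B6->F, B7->T; records B1=F, B2=E, B3=T, B3=F, B4=S, B4=E, B5=F, B6=F, B7=T
run #2 (v=10, w=2) runs B2->E, B1->F, B4->E, B3->T, B5->F, B4->S, B3->F, B6->F, B7->F, B8->F; records B1=F, B2=E, B3=T, B3=F, B4=S, B4=E, B5=F, B6=F, B7=F, B8=F
run #3 (v=13, w=3) runs B2->E, B1->F, B4->E, B3->T, B5->T, B4->E, B3->T, B5->T, B4->S, B3->F, B6->T, B7->T; records B1=F, B2=E, B3=T, B3=F, B4=S, B4=E, B5=T, B6=T, B7=T
run #4 (v=11, w=6) runs B2->E, B1->F, B4->E, B3->T, B5->T, B4->E, B3->T, B5->T, B4->E, B3->T, B5->T, B4->S, B3->F, B6->F, ...; records B1=F, B2=E, B3=T, B3=F, B4=S, B4=E, B5=T, B6=F, B7=F, B8=T
union over the pool: B1=F, B2=E, B3=T, B3=F, B4=S, B4=E, B5=T, B5=F, B6=T, B6=F, B7=T, B7=F, B8=T, B8=F
uncovered (2 of 16): B1=T, B2=S
Answer: 2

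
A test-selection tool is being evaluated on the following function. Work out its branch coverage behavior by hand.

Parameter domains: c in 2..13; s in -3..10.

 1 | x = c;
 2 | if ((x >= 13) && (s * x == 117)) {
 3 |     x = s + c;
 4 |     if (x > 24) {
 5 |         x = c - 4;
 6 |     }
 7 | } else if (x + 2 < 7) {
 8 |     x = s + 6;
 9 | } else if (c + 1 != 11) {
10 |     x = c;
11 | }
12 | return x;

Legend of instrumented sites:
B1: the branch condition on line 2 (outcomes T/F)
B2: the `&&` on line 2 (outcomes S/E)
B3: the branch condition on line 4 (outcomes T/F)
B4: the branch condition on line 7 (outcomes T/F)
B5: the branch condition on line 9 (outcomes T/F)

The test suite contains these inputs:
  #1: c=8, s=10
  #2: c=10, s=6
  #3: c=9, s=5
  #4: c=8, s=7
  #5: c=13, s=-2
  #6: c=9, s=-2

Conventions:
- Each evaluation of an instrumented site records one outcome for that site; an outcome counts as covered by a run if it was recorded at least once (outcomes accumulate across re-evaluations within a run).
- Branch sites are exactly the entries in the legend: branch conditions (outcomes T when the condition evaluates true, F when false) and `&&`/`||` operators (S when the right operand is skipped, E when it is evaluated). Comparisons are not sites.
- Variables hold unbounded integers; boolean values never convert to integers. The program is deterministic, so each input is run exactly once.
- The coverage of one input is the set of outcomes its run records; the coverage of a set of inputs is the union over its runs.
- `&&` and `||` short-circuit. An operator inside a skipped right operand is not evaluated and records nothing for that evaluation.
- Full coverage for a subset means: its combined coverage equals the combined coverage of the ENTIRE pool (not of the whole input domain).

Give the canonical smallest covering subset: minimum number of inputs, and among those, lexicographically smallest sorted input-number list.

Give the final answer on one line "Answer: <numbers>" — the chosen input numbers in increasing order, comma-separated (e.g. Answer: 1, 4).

test 1 (c=8, s=10) hits B1=F, B2=S, B4=F, B5=T
test 2 (c=10, s=6) hits B1=F, B2=S, B4=F, B5=F
test 3 (c=9, s=5) hits B1=F, B2=S, B4=F, B5=T
test 4 (c=8, s=7) hits B1=F, B2=S, B4=F, B5=T
test 5 (c=13, s=-2) hits B1=F, B2=E, B4=F, B5=T
test 6 (c=9, s=-2) hits B1=F, B2=S, B4=F, B5=T
together the pool reaches 6 outcomes: B1=F, B2=S, B2=E, B4=F, B5=T, B5=F
no size-1 subset reaches all 6 outcomes (best union: 4/6)
size 2: inputs {2, 5} cover all 6 outcomes, and no lexicographically smaller subset of this size does

Answer: 2, 5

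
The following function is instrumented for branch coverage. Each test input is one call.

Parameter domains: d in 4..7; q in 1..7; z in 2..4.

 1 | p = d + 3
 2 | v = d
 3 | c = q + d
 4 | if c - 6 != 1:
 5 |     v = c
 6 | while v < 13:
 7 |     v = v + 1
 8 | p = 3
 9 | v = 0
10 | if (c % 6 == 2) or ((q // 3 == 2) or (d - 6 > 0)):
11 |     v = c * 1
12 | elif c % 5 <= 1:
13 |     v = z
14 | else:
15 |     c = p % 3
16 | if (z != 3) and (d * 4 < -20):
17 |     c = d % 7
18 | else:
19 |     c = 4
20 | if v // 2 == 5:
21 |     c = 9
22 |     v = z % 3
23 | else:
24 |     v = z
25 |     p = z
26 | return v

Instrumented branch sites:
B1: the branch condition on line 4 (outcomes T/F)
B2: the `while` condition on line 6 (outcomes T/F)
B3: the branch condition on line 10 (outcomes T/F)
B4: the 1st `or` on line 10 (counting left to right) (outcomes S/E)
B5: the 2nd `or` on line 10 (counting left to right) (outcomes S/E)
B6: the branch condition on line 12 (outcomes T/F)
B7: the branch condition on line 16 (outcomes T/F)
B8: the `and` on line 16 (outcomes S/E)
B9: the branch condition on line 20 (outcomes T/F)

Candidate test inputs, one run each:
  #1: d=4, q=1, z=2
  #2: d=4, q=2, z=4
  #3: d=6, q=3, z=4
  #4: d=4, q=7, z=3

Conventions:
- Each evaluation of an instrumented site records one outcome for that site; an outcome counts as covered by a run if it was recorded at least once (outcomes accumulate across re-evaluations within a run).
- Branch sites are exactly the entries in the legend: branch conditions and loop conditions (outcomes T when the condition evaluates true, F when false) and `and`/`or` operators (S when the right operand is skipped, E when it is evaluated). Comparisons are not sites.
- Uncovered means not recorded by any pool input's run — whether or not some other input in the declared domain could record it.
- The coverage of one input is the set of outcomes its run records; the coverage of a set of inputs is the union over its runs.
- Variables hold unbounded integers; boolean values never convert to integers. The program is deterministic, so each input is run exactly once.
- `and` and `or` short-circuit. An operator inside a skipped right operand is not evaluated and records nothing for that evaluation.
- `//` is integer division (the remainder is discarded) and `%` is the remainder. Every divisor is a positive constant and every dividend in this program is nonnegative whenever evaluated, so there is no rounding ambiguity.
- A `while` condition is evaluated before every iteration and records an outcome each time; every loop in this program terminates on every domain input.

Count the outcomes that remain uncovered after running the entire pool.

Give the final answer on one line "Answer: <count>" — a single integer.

input #1 (d=4, q=1, z=2): covers B1=T, B2=T, B2=F, B3=F, B4=E, B5=E, B6=T, B7=F, B8=E, B9=F
input #2 (d=4, q=2, z=4): covers B1=T, B2=T, B2=F, B3=F, B4=E, B5=E, B6=T, B7=F, B8=E, B9=F
input #3 (d=6, q=3, z=4): covers B1=T, B2=T, B2=F, B3=F, B4=E, B5=E, B6=F, B7=F, B8=E, B9=F
input #4 (d=4, q=7, z=3): covers B1=T, B2=T, B2=F, B3=T, B4=E, B5=S, B7=F, B8=S, B9=T
union over the pool: B1=T, B2=T, B2=F, B3=T, B3=F, B4=E, B5=S, B5=E, B6=T, B6=F, B7=F, B8=S, B8=E, B9=T, B9=F
uncovered (3 of 18): B1=F, B4=S, B7=T

Answer: 3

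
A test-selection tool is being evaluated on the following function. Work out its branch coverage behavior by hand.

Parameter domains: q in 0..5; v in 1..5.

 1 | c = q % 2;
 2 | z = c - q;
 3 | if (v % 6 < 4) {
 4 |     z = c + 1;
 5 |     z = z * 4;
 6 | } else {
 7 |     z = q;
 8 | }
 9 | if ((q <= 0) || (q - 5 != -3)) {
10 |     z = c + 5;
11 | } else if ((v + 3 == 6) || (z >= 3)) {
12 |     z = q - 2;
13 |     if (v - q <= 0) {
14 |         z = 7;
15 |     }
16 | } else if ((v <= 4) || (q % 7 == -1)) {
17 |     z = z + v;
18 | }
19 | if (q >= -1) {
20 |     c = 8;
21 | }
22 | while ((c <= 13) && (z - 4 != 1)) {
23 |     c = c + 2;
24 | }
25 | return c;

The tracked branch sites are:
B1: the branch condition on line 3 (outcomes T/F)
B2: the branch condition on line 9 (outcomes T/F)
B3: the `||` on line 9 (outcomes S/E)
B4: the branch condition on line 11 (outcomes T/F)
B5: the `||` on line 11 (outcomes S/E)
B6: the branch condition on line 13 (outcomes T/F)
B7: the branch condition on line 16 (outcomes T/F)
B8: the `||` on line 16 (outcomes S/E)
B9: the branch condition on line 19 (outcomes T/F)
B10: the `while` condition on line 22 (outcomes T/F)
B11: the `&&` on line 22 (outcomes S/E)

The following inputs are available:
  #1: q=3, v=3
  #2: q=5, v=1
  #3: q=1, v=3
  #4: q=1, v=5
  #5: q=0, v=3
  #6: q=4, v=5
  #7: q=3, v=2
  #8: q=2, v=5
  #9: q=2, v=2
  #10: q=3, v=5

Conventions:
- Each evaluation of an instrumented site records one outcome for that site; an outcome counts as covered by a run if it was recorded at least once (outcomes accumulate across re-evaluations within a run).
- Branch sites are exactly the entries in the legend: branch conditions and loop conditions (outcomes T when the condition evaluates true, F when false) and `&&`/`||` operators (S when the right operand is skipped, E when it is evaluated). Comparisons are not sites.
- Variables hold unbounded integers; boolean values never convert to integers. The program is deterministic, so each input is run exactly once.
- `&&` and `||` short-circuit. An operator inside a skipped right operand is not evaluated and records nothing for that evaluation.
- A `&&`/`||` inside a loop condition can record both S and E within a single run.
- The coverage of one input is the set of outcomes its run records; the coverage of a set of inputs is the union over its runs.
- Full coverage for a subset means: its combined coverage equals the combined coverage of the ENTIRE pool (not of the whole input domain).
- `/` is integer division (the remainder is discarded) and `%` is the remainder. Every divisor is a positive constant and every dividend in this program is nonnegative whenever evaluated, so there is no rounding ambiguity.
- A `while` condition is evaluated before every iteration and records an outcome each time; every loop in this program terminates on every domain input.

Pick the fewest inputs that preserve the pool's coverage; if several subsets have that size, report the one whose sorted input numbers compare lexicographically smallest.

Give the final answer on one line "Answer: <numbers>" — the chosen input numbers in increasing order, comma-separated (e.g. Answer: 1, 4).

test 1 (q=3, v=3) fires B1->T, B3->E, B2->T, B9->T, B11->E, B10->T, B11->E, B10->T, B11->E, B10->T, B11->S, B10->F; hits B1=T, B2=T, B3=E, B9=T, B10=T, B10=F, B11=S, B11=E
test 2 (q=5, v=1) fires B1->T, B3->E, B2->T, B9->T, B11->E, B10->T, B11->E, B10->T, B11->E, B10->T, B11->S, B10->F; hits B1=T, B2=T, B3=E, B9=T, B10=T, B10=F, B11=S, B11=E
test 3 (q=1, v=3) fires B1->T, B3->E, B2->T, B9->T, B11->E, B10->T, B11->E, B10->T, B11->E, B10->T, B11->S, B10->F; hits B1=T, B2=T, B3=E, B9=T, B10=T, B10=F, B11=S, B11=E
test 4 (q=1, v=5) fires B1->F, B3->E, B2->T, B9->T, B11->E, B10->T, B11->E, B10->T, B11->E, B10->T, B11->S, B10->F; hits B1=F, B2=T, B3=E, B9=T, B10=T, B10=F, B11=S, B11=E
test 5 (q=0, v=3) fires B1->T, B3->S, B2->T, B9->T, B11->E, B10->F; hits B1=T, B2=T, B3=S, B9=T, B10=F, B11=E
test 6 (q=4, v=5) fires B1->F, B3->E, B2->T, B9->T, B11->E, B10->F; hits B1=F, B2=T, B3=E, B9=T, B10=F, B11=E
test 7 (q=3, v=2) fires B1->T, B3->E, B2->T, B9->T, B11->E, B10->T, B11->E, B10->T, B11->E, B10->T, B11->S, B10->F; hits B1=T, B2=T, B3=E, B9=T, B10=T, B10=F, B11=S, B11=E
test 8 (q=2, v=5) fires B1->F, B3->E, B2->F, B5->E, B4->F, B8->E, B7->F, B9->T, B11->E, B10->T, B11->E, B10->T, B11->E, B10->T, ...; hits B1=F, B2=F, B3=E, B4=F, B5=E, B7=F, B8=E, B9=T, B10=T, B10=F, B11=S, B11=E
test 9 (q=2, v=2) fires B1->T, B3->E, B2->F, B5->E, B4->T, B6->T, B9->T, B11->E, B10->T, B11->E, B10->T, B11->E, B10->T, B11->S, ...; hits B1=T, B2=F, B3=E, B4=T, B5=E, B6=T, B9=T, B10=T, B10=F, B11=S, B11=E
test 10 (q=3, v=5) fires B1->F, B3->E, B2->T, B9->T, B11->E, B10->T, B11->E, B10->T, B11->E, B10->T, B11->S, B10->F; hits B1=F, B2=T, B3=E, B9=T, B10=T, B10=F, B11=S, B11=E
union over all inputs: B1=T, B1=F, B2=T, B2=F, B3=S, B3=E, B4=T, B4=F, B5=E, B6=T, B7=F, B8=E, B9=T, B10=T, B10=F, B11=S, B11=E (17 outcomes)
size 1 is not enough: best union over all size-1 subsets is 12/17
size 2 is not enough: best union over all size-2 subsets is 15/17
at size 3, {5, 8, 9} reaches all 17 outcomes; every lexicographically earlier size-3 subset fails

Answer: 5, 8, 9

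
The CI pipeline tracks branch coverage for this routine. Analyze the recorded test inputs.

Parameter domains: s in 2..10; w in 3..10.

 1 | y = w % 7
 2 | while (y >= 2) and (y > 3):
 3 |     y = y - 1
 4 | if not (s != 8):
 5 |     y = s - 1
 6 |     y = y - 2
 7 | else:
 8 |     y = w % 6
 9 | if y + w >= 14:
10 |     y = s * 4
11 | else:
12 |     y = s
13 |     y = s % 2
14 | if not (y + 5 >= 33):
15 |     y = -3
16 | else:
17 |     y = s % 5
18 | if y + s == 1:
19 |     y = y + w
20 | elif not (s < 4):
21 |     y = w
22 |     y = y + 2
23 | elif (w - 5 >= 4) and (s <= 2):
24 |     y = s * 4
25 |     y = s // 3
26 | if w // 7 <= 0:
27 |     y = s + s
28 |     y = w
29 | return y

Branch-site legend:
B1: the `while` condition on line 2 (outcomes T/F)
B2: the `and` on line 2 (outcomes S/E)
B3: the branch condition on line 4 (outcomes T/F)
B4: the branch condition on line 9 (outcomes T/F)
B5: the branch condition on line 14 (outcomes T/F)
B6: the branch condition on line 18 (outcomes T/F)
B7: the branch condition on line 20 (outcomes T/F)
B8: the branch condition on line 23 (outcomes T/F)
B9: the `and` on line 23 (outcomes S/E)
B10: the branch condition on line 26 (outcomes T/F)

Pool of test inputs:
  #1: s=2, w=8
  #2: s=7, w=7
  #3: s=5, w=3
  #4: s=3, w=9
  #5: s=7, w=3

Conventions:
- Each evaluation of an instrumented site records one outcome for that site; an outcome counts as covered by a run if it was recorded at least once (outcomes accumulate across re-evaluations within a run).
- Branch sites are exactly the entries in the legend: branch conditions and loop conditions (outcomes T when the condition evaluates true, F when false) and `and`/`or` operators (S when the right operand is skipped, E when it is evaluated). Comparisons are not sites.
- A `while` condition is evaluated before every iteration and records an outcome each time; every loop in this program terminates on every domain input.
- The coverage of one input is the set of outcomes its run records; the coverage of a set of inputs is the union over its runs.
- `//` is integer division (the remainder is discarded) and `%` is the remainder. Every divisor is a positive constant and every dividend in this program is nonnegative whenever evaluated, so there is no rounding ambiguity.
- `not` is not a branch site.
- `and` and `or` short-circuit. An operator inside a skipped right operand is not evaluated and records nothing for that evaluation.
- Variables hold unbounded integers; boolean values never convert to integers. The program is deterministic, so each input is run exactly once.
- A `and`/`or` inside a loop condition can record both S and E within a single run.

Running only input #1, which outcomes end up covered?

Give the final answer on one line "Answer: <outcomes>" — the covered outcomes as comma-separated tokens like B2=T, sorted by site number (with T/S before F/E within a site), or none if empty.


Tracing the run of input #1 (s=2, w=8):
  B2->S, B1->F, B3->F, B4->F, B5->T, B6->F, B7->F, B9->S, B8->F, B10->F
as a set, this run covers: B1=F, B2=S, B3=F, B4=F, B5=T, B6=F, B7=F, B8=F, B9=S, B10=F
Answer: B1=F, B2=S, B3=F, B4=F, B5=T, B6=F, B7=F, B8=F, B9=S, B10=F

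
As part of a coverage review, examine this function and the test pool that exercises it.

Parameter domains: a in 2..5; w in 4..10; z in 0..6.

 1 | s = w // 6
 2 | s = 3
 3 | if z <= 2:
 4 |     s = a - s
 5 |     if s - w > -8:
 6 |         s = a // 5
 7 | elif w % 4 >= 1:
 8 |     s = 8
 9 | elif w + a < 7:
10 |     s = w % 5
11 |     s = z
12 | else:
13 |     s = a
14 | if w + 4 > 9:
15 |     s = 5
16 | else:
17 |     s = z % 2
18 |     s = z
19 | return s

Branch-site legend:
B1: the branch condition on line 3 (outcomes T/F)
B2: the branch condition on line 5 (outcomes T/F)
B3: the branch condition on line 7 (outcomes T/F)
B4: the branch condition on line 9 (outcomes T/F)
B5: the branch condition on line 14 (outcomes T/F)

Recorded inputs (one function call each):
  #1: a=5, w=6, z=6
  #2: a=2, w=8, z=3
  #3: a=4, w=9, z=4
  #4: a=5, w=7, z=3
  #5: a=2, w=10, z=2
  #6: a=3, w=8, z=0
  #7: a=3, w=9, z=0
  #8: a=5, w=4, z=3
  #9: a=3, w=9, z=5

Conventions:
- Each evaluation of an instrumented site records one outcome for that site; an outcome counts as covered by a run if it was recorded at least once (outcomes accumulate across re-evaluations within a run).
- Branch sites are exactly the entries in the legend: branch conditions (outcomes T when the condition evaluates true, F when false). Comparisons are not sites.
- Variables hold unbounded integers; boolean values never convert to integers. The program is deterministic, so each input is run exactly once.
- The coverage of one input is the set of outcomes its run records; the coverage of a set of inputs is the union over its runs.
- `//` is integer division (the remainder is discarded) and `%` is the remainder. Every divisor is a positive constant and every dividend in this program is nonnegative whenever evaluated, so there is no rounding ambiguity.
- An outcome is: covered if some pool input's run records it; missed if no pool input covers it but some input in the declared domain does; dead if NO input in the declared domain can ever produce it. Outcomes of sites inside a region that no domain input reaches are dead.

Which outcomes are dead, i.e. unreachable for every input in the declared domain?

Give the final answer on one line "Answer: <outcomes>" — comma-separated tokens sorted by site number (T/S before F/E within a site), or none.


sweeping the full domain (196 inputs) for each outcome:
  reachable outcomes have witnesses, e.g. B1=T (e.g. a=2, w=4, z=0), B1=F (e.g. a=2, w=4, z=3), B2=T (e.g. a=2, w=4, z=0), B2=F (e.g. a=2, w=7, z=0)
Answer: none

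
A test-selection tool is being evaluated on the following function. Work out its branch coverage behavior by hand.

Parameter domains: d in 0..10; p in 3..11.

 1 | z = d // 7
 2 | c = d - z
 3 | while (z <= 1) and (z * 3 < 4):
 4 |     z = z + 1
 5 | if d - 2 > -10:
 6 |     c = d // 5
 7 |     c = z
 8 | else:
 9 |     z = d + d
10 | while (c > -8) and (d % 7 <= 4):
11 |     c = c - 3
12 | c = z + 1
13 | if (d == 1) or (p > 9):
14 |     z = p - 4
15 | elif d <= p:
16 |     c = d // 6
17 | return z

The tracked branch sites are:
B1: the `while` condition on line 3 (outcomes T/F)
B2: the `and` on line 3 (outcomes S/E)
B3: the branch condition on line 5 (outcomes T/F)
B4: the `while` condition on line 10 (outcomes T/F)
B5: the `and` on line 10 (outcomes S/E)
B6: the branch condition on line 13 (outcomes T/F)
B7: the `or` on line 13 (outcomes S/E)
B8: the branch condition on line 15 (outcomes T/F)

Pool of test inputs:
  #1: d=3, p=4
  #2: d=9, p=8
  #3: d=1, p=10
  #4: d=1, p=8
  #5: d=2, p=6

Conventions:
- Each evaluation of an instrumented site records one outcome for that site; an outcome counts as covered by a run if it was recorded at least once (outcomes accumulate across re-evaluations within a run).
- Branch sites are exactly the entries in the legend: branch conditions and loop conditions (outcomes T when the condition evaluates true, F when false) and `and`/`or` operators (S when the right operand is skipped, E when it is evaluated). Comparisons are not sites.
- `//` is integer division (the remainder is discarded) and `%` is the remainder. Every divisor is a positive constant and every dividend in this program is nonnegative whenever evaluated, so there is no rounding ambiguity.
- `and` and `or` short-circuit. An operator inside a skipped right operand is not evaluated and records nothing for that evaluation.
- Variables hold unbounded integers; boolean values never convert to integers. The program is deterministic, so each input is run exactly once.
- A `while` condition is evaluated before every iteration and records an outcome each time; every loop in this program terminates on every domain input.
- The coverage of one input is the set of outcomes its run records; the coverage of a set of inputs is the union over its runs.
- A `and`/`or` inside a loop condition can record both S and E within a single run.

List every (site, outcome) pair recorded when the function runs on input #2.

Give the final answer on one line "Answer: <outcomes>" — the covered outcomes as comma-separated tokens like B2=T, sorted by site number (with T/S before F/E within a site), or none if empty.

Event log for input #2 (d=9, p=8):
  B2->E, B1->T, B2->S, B1->F, B3->T, B5->E, B4->T, B5->E, B4->T, B5->E
  B4->T, B5->E, B4->T, B5->S, B4->F, B7->E, B6->F, B8->F
collecting distinct outcomes: B1=T, B1=F, B2=S, B2=E, B3=T, B4=T, B4=F, B5=S, B5=E, B6=F, B7=E, B8=F

Answer: B1=T, B1=F, B2=S, B2=E, B3=T, B4=T, B4=F, B5=S, B5=E, B6=F, B7=E, B8=F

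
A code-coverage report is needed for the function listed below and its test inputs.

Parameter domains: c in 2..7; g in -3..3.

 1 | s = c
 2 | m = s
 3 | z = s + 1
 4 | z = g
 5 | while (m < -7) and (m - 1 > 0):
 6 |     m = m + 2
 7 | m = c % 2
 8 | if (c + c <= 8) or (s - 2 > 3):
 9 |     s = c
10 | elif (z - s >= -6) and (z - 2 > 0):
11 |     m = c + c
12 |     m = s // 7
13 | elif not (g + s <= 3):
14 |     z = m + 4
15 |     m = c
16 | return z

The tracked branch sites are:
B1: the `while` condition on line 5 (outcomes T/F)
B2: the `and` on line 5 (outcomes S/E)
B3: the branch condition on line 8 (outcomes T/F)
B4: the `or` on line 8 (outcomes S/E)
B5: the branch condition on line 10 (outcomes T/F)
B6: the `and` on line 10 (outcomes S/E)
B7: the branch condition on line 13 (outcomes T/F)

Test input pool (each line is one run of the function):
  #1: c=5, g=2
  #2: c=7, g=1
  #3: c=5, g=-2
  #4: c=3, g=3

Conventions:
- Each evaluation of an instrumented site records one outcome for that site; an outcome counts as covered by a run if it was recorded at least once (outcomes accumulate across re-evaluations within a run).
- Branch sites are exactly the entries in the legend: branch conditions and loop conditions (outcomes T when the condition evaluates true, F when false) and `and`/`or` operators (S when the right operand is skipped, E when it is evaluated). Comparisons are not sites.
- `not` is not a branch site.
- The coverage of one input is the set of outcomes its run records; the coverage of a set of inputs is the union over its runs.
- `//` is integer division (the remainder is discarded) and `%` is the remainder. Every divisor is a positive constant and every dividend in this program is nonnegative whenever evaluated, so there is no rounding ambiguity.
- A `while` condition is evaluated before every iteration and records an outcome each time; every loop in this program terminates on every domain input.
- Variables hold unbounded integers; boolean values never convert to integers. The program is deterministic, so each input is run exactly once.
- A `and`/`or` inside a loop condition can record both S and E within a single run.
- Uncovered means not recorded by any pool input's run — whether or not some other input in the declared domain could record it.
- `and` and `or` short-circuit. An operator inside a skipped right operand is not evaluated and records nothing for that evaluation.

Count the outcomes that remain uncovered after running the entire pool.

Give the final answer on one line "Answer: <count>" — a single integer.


#1 (c=5, g=2) -> B2->S, B1->F, B4->E, B3->F, B6->E, B5->F, B7->T; covered: B1=F, B2=S, B3=F, B4=E, B5=F, B6=E, B7=T
#2 (c=7, g=1) -> B2->S, B1->F, B4->E, B3->T; covered: B1=F, B2=S, B3=T, B4=E
#3 (c=5, g=-2) -> B2->S, B1->F, B4->E, B3->F, B6->S, B5->F, B7->F; covered: B1=F, B2=S, B3=F, B4=E, B5=F, B6=S, B7=F
#4 (c=3, g=3) -> B2->S, B1->F, B4->S, B3->T; covered: B1=F, B2=S, B3=T, B4=S
union over the pool: B1=F, B2=S, B3=T, B3=F, B4=S, B4=E, B5=F, B6=S, B6=E, B7=T, B7=F
uncovered (3 of 14): B1=T, B2=E, B5=T
Answer: 3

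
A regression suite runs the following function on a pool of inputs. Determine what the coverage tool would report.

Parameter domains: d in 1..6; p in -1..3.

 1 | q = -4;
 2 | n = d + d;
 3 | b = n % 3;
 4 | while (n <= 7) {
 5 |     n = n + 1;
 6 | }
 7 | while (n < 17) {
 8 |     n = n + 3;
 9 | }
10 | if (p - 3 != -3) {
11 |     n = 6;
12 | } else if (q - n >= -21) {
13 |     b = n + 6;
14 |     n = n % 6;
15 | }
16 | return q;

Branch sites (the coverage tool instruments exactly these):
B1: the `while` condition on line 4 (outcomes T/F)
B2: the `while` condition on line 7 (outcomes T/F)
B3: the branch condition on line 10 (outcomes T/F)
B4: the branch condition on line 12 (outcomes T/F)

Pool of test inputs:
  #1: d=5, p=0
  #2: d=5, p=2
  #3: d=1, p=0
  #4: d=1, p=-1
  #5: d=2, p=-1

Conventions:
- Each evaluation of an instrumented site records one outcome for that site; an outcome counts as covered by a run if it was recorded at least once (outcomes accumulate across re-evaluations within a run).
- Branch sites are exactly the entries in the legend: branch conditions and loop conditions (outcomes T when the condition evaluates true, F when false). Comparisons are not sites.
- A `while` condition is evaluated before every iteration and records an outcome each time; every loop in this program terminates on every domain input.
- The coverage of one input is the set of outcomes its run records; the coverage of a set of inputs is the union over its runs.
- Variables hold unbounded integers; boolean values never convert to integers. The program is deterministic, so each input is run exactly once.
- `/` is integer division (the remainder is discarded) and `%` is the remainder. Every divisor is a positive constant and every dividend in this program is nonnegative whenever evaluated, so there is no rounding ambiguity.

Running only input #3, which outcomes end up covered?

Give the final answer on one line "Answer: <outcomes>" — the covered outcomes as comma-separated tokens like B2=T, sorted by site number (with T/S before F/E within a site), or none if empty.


Simulating input #3 (d=1, p=0) step by step:
  B1->T, B1->T, B1->T, B1->T, B1->T, B1->T, B1->F, B2->T, B2->T, B2->T
  B2->F, B3->F, B4->T
deduplicating events, the covered set is: B1=T, B1=F, B2=T, B2=F, B3=F, B4=T
Answer: B1=T, B1=F, B2=T, B2=F, B3=F, B4=T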